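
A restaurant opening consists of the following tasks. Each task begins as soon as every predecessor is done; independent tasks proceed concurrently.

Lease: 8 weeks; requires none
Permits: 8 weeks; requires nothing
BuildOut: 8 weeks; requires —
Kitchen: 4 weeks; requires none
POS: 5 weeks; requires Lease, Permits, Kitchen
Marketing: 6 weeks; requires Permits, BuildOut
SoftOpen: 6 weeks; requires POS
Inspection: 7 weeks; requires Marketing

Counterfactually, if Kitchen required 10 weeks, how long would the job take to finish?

21

Baseline: Permits→Marketing→Inspection = 8+6+7 = 21 → 21 weeks.
The longest path through Kitchen is only 15 weeks, so Kitchen has float 6.
No other chain overtakes it, so the finish is 21 weeks.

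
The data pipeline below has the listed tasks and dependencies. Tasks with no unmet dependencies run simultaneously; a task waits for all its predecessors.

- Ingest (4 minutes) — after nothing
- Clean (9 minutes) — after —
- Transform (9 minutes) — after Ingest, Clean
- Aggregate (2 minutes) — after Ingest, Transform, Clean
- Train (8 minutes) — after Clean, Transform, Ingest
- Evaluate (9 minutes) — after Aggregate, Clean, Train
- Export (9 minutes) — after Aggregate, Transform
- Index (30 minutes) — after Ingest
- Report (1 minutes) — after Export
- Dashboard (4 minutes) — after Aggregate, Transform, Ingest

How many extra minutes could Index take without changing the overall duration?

1

Clean→Transform→Train→Evaluate = 9+9+8+9 = 35 sets the makespan at 35 minutes.
Longest path through Index: 34 minutes (earliest finish 34, latest finish 35).
So Index can slip 35 − 34 = 1 minute.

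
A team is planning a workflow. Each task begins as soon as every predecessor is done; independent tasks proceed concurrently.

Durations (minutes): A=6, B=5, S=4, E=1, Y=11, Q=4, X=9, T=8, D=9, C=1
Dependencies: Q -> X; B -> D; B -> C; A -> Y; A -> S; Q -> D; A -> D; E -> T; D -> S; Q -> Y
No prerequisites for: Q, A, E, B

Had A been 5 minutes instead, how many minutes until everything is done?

Critical path before the change: A→D→S = 6+9+4 = 19 giving 19 minutes.
A lies on that path, so at 5 minutes the path becomes 18 minutes.
No other chain overtakes it, so the finish is 18 minutes.

18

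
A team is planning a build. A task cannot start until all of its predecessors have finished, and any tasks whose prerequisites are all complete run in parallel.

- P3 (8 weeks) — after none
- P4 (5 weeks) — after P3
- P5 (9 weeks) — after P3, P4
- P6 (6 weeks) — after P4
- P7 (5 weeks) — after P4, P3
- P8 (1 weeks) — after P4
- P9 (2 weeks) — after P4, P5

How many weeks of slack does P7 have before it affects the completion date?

6

Critical path: P3→P4→P5→P9 = 8+5+9+2 = 24, so the finish is 24 weeks.
Longest path through P7: 18 weeks (earliest finish 18, latest finish 24).
Float = 24 − 18 = 6.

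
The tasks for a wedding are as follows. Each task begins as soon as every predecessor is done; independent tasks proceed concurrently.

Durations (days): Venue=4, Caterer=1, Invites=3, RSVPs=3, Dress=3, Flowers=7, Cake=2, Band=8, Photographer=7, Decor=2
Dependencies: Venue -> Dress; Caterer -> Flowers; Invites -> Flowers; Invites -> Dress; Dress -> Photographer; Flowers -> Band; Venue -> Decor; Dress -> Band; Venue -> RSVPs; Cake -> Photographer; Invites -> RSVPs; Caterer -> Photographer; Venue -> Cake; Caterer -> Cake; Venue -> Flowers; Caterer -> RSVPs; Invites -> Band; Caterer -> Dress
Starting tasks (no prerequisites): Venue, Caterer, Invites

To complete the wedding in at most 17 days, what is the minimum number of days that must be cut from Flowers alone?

Current finish: 19 days; target: 17.
Flowers is on every critical path, so each day cut from Flowers cuts the finish by one (this holds down to a finish of 15).
Need 19 − 17 = 2 days off Flowers → Flowers becomes 5 days, finish becomes 17.

2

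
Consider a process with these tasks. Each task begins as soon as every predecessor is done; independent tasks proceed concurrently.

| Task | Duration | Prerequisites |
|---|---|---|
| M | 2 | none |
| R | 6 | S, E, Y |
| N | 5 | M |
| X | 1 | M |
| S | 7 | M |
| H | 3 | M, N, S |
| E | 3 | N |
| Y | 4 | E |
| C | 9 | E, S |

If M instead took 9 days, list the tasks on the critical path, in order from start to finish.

M, N, E, Y, R

The binding path is M→N→E→Y→R = 2+5+3+4+6 = 20; finish at 20 days.
Since M is critical, the +7 change carries straight to that chain (now 27 days).
No other chain overtakes it, so the finish is 27 days.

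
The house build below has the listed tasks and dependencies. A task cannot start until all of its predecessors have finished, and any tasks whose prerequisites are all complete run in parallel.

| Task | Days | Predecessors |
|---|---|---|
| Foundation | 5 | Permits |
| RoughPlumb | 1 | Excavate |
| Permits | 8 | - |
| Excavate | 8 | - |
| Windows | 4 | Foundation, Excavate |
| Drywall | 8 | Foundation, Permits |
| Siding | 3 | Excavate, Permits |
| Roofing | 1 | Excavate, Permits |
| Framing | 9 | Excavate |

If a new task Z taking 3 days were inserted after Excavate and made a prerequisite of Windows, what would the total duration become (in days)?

21

Originally the schedule takes 21 days.
With Z inserted, Windows now waits for max(Foundation, Excavate, Z).
New critical path: Permits→Foundation→Drywall = 8+5+8 = 21 ⇒ 21 days.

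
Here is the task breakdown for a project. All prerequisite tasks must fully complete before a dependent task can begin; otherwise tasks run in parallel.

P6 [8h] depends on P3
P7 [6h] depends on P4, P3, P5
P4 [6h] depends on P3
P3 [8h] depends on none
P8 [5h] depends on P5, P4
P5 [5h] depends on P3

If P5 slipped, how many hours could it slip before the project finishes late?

Critical path: P3→P4→P7 = 8+6+6 = 20, so the finish is 20 hours.
Longest path through P5: 19 hours (earliest finish 13, latest finish 14).
So P5 can slip 14 − 13 = 1 hour.

1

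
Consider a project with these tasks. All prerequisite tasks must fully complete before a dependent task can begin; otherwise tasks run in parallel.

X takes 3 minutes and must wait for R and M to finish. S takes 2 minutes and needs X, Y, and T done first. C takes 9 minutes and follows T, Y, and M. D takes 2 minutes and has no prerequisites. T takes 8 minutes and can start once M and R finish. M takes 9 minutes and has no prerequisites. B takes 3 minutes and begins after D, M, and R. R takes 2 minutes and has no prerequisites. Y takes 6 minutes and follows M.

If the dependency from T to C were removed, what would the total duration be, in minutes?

24

With the dependency in place, M→T→C = 9+8+9 = 26 sets the finish at 26 minutes.
Without T→C, C's earliest start moves from 17 to 15.
The longest chain is now M→Y→C = 9+6+9 = 24, so the project takes 24 minutes.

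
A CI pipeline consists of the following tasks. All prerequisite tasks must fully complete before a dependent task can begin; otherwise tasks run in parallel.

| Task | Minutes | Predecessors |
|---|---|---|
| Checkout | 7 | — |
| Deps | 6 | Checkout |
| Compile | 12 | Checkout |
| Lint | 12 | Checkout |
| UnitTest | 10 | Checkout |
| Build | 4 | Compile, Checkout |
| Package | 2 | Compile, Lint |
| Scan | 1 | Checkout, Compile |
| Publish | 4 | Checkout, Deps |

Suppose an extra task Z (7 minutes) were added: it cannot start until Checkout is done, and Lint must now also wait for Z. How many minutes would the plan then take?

28

Originally the plan takes 23 minutes.
With Z inserted, Lint now waits for max(Checkout, Z).
New critical path: Checkout→Z→Lint→Package = 7+7+12+2 = 28 ⇒ 28 minutes.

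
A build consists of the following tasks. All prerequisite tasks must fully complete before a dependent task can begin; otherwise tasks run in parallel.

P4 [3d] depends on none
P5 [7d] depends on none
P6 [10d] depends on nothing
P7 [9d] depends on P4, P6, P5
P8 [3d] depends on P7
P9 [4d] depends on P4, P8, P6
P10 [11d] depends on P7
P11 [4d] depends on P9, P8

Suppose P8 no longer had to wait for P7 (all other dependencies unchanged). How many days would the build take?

30

Before: longest chain P6→P7→P8→P9→P11 = 10+9+3+4+4 = 30, finish 30.
Without P7→P8, P8's earliest start moves from 19 to 0.
After: P6→P7→P10 = 10+9+11 = 30 → 30 days.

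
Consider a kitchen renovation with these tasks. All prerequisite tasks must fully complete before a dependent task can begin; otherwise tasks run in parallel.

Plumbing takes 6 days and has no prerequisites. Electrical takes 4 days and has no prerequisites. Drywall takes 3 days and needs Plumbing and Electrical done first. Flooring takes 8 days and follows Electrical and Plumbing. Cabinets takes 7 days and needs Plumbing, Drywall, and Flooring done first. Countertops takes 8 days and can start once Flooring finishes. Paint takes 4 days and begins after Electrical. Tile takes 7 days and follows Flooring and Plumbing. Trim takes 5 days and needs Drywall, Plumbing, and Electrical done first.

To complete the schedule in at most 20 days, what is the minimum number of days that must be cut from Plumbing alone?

Current finish: 22 days; target: 20.
Plumbing is on every critical path, so each day cut from Plumbing cuts the finish by one (this holds down to a finish of 20).
Need 22 − 20 = 2 days off Plumbing → Plumbing becomes 4 days, finish becomes 20.

2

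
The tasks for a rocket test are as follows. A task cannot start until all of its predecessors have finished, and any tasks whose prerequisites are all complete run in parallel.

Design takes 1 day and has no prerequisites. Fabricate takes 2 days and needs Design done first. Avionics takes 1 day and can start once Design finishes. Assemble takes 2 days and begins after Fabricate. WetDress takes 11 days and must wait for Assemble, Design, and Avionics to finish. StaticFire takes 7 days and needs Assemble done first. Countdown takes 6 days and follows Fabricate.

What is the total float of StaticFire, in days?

4

Design→Fabricate→Assemble→WetDress = 1+2+2+11 = 16 sets the makespan at 16 days.
StaticFire finishes as early as 12 and must finish by 16.
So StaticFire can slip 16 − 12 = 4 days.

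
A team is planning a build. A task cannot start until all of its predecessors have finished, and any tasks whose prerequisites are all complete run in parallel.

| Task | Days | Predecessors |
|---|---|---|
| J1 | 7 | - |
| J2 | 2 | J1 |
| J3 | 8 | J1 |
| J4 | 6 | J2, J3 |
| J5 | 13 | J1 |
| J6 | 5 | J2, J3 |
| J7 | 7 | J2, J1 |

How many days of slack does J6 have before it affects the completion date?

The longest chain is J1→J3→J4 = 7+8+6 = 21; overall finish 21 days.
Longest path through J6: 20 days (earliest finish 20, latest finish 21).
Slack of J6 = 16 − 15 = 1 day.

1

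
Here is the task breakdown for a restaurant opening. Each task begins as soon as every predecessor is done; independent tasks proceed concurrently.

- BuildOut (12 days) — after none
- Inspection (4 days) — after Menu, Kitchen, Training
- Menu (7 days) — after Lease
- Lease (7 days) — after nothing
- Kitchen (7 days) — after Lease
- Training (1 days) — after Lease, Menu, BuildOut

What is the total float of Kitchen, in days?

1

Critical path: Lease→Menu→Training→Inspection = 7+7+1+4 = 19, so the finish is 19 days.
Longest path through Kitchen: 18 days (earliest finish 14, latest finish 15).
Float = 19 − 18 = 1.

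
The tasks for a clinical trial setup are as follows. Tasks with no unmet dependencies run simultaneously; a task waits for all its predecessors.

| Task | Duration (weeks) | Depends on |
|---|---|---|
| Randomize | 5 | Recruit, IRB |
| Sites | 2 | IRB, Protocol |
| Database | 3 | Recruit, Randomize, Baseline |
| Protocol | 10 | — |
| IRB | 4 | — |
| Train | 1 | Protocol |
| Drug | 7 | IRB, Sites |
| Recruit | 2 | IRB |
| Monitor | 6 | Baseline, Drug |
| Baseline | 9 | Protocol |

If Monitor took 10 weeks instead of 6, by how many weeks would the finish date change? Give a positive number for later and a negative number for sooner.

Actual critical path: Protocol→Sites→Drug→Monitor = 10+2+7+6 = 25 ⇒ 25 weeks.
Monitor is on the critical path; changing it to 10 makes that path 29 weeks.
The critical path is still Protocol→Sites→Drug→Monitor; finish is now 29 weeks.
Change in finish: 29 − 25 = +4 weeks.

4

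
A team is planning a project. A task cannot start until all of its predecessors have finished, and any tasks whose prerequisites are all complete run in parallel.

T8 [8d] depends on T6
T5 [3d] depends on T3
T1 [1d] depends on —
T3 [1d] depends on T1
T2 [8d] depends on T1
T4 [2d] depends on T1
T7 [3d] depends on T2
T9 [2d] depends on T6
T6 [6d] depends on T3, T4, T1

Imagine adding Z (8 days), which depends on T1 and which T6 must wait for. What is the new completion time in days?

Originally the project takes 17 days.
With Z inserted, T6 now waits for max(T3, T4, T1, Z).
New critical path: T1→Z→T6→T8 = 1+8+6+8 = 23 ⇒ 23 days.

23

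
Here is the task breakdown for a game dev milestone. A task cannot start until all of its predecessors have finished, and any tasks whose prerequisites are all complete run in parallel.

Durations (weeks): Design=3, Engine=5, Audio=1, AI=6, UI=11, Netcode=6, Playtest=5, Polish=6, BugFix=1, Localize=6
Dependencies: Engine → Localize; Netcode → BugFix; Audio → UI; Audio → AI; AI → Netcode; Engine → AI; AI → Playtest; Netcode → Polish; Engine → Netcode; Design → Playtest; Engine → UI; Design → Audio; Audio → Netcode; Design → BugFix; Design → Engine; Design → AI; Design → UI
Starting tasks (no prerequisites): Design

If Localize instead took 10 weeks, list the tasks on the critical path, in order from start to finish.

Baseline: Design→Engine→AI→Netcode→Polish = 3+5+6+6+6 = 26 → 26 weeks.
The longest path through Localize is only 14 weeks, so Localize has float 12.
No other chain overtakes it, so the finish is 26 weeks.

Design, Engine, AI, Netcode, Polish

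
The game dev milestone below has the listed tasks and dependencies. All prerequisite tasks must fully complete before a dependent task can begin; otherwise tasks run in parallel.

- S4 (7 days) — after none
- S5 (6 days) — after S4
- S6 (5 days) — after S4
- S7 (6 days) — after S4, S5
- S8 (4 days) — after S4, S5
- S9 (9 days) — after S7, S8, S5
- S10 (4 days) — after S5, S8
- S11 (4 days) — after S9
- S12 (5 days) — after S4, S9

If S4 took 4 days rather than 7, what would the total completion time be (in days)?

Actual critical path: S4→S5→S7→S9→S12 = 7+6+6+9+5 = 33 ⇒ 33 days.
S4 lies on that path, so at 4 days the path becomes 30 days.
The critical path is still S4→S5→S7→S9→S12; finish is now 30 days.

30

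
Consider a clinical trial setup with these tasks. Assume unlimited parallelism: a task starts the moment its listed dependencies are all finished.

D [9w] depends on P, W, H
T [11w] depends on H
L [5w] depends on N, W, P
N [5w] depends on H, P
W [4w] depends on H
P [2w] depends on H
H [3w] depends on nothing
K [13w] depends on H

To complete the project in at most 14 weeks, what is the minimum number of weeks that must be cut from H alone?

Current finish: 16 weeks; target: 14.
H is on every critical path, so each week cut from H cuts the finish by one (this holds down to a finish of 14).
Need 16 − 14 = 2 weeks off H → H becomes 1 week, finish becomes 14.

2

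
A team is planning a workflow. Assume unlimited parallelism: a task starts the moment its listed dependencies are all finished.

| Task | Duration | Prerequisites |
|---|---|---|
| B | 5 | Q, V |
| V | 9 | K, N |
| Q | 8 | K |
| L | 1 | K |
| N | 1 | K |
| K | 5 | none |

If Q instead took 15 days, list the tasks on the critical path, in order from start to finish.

The binding path is K→N→V→B = 5+1+9+5 = 20; finish at 20 days.
Q has 2 days of float (longest path through it is 18).
The binding chain switches to K→Q→B = 5+15+5 = 25; finish 25 days.

K, Q, B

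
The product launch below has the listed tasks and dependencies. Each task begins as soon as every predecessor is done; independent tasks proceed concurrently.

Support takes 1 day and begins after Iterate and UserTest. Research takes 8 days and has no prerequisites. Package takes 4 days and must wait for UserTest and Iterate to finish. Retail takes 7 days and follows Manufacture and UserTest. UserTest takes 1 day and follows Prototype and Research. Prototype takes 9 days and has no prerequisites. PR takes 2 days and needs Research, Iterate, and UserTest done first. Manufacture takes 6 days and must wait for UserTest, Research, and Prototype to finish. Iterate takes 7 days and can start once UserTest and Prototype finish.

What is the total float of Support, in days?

Prototype→UserTest→Manufacture→Retail = 9+1+6+7 = 23 sets the makespan at 23 days.
Support finishes as early as 18 and must finish by 23.
Slack of Support = 22 − 17 = 5 days.

5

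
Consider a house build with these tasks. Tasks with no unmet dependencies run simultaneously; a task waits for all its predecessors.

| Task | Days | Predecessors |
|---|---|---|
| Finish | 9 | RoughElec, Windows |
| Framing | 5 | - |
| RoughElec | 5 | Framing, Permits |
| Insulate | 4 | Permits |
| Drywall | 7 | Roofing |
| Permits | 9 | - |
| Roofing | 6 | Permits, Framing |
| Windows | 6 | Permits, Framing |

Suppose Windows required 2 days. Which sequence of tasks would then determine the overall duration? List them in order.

Permits, RoughElec, Finish

Actual critical path: Permits→Windows→Finish = 9+6+9 = 24 ⇒ 24 days.
Windows is on the critical path; changing it to 2 makes that path 20 days.
New critical path: Permits→RoughElec→Finish = 9+5+9 = 23 ⇒ 23 days.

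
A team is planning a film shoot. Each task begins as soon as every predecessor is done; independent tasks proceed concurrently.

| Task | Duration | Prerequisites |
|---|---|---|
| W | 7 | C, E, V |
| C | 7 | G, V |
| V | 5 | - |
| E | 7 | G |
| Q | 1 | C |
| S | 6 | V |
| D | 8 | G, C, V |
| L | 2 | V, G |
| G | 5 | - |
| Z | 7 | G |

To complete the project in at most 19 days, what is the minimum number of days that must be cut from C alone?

Current finish: 20 days; target: 19.
C is on every critical path, so each day cut from C cuts the finish by one (this holds down to a finish of 19).
Need 20 − 19 = 1 day off C → C becomes 6 days, finish becomes 19.

1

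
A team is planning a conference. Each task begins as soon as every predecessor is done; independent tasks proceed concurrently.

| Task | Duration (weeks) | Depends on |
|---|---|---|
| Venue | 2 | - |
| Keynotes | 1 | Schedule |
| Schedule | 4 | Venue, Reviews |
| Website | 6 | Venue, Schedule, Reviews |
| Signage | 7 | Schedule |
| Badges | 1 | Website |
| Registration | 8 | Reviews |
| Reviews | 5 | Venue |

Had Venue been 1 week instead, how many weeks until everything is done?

17

The binding path is Venue→Reviews→Schedule→Website→Badges = 2+5+4+6+1 = 18; finish at 18 weeks.
Since Venue is critical, the -1 change carries straight to that chain (now 17 weeks).
That remains the longest chain; total 17 weeks.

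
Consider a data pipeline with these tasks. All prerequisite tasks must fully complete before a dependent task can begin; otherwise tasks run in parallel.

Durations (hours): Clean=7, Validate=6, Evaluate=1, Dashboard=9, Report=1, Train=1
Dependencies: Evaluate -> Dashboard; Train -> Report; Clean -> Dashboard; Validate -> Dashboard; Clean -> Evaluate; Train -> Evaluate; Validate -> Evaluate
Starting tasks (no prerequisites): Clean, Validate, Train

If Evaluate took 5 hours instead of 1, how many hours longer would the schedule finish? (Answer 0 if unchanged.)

4

The binding path is Clean→Evaluate→Dashboard = 7+1+9 = 17; finish at 17 hours.
Evaluate lies on that path, so at 5 hours the path becomes 21 hours.
The critical path is still Clean→Evaluate→Dashboard; finish is now 21 hours.
Change in finish: 21 − 17 = +4 hours.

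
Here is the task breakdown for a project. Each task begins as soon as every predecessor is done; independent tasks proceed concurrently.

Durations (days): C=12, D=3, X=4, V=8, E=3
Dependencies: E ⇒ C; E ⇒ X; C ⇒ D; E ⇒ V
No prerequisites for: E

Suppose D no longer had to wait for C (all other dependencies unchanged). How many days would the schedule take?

15

Before: longest chain E→C→D = 3+12+3 = 18, finish 18.
Without C→D, D's earliest start moves from 15 to 0.
After: E→C = 3+12 = 15 → 15 days.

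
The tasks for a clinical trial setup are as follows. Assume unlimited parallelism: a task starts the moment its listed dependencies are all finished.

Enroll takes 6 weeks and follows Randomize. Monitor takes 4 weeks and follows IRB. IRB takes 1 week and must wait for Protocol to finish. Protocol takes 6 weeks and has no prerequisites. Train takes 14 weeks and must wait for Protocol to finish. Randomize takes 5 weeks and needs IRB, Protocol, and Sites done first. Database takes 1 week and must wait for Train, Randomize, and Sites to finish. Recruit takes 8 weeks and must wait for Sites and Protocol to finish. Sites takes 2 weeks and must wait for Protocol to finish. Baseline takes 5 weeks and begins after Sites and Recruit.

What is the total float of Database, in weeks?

Protocol→Sites→Recruit→Baseline = 6+2+8+5 = 21 sets the makespan at 21 weeks.
Longest path through Database: 21 weeks (earliest finish 21, latest finish 21).
Float = 21 − 21 = 0.

0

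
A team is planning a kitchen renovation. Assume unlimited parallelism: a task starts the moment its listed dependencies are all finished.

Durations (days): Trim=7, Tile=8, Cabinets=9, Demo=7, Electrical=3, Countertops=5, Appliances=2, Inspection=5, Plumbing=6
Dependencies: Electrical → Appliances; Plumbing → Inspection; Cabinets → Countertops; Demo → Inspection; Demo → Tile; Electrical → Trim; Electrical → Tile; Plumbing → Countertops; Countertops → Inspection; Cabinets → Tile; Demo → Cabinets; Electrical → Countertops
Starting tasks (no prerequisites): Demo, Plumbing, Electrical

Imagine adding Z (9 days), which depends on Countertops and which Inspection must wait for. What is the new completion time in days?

35

Originally the job takes 26 days.
With Z inserted, Inspection now waits for max(Demo, Plumbing, Countertops, Z).
New critical path: Demo→Cabinets→Countertops→Z→Inspection = 7+9+5+9+5 = 35 ⇒ 35 days.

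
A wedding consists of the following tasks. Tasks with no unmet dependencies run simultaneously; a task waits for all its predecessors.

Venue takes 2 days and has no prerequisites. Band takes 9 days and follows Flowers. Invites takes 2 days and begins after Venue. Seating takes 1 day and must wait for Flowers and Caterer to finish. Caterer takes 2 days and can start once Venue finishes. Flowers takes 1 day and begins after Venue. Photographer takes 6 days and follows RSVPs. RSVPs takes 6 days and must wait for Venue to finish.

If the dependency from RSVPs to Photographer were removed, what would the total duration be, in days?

Original critical path: Venue→RSVPs→Photographer = 2+6+6 = 14 ⇒ 14 days.
Without RSVPs→Photographer, Photographer's earliest start moves from 8 to 0.
New critical path: Venue→Flowers→Band = 2+1+9 = 12 ⇒ 12 days.

12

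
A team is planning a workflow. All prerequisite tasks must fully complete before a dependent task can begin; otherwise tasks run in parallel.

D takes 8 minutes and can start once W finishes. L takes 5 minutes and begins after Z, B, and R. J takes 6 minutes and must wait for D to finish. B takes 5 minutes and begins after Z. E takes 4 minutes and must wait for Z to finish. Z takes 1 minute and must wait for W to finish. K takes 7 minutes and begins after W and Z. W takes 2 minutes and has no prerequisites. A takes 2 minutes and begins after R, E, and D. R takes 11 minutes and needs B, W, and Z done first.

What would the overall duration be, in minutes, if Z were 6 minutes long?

29

Baseline: W→Z→B→R→L = 2+1+5+11+5 = 24 → 24 minutes.
Since Z is critical, the +5 change carries straight to that chain (now 29 minutes).
No other chain overtakes it, so the finish is 29 minutes.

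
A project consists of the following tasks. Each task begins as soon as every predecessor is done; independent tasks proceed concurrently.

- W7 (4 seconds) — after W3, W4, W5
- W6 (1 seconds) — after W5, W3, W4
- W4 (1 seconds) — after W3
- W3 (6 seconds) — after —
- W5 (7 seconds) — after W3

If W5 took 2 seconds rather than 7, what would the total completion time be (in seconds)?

12

As given, the longest chain is W3→W5→W7 = 6+7+4 = 17, so the finish is 17 seconds.
W5 lies on that path, so at 2 seconds the path becomes 12 seconds.
That remains the longest chain; total 12 seconds.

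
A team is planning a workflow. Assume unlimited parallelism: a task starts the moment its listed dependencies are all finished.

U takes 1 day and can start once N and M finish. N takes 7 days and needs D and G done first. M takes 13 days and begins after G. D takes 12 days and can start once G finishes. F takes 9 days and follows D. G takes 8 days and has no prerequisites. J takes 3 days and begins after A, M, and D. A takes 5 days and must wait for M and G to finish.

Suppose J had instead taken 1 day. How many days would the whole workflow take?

29

The binding path is G→M→A→J = 8+13+5+3 = 29; finish at 29 days.
Since J is critical, the -2 change carries straight to that chain (now 27 days).
The binding chain switches to G→D→F = 8+12+9 = 29; finish 29 days.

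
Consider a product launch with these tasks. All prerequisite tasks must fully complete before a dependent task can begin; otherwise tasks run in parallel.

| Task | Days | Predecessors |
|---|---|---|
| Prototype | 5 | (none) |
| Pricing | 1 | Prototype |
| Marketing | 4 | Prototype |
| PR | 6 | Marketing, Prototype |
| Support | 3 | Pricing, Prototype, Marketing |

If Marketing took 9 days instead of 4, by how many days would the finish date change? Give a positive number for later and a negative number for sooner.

5

Baseline: Prototype→Marketing→PR = 5+4+6 = 15 → 15 days.
Marketing lies on that path, so at 9 days the path becomes 20 days.
That remains the longest chain; total 20 days.
Change in finish: 20 − 15 = +5 days.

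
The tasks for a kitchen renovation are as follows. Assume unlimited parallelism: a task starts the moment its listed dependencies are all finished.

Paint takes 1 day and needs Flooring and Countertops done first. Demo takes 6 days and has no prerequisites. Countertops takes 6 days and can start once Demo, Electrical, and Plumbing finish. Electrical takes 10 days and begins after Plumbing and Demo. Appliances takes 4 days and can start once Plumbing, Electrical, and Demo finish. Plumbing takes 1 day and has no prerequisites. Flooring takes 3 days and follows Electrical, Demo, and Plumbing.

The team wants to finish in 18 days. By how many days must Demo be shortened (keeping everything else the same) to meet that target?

Current finish: 23 days; target: 18.
Demo is on every critical path, so each day cut from Demo cuts the finish by one (this holds down to a finish of 18).
Need 23 − 18 = 5 days off Demo → Demo becomes 1 day, finish becomes 18.

5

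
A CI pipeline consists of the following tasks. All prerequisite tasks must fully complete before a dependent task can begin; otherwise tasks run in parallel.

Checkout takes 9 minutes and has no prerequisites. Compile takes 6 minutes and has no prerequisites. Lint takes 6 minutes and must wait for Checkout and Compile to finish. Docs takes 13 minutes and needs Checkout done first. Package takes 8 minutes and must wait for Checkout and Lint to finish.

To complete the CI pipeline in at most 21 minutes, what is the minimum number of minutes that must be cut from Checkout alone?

2

Current finish: 23 minutes; target: 21.
Checkout is on every critical path, so each minute cut from Checkout cuts the finish by one (this holds down to a finish of 20).
Need 23 − 21 = 2 minutes off Checkout → Checkout becomes 7 minutes, finish becomes 21.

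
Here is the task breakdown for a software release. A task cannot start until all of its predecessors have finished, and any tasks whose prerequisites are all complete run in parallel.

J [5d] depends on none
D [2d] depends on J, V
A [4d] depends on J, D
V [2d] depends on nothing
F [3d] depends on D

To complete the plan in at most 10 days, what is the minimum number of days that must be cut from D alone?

1

Current finish: 11 days; target: 10.
D is on every critical path, so each day cut from D cuts the finish by one (this holds down to a finish of 10).
Need 11 − 10 = 1 day off D → D becomes 1 day, finish becomes 10.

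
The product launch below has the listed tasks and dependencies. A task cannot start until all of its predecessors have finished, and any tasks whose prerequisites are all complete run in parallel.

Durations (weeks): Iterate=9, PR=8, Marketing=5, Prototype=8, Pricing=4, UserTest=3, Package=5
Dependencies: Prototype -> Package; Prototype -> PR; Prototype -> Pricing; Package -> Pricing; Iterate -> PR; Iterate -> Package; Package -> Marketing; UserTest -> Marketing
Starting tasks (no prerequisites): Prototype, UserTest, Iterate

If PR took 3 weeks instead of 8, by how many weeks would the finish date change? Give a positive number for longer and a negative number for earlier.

Baseline: Iterate→Package→Marketing = 9+5+5 = 19 → 19 weeks.
PR has 2 weeks of float (longest path through it is 17).
That remains the longest chain; total 19 weeks.
Change in finish: 19 − 19 = +0 weeks.

0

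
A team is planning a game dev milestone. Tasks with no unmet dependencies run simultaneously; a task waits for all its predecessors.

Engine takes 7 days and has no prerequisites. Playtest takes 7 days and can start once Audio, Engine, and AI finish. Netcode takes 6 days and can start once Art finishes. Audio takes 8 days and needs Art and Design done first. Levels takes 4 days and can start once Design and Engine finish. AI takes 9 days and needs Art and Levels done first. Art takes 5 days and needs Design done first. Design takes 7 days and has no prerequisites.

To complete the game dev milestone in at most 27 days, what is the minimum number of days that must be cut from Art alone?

Current finish: 28 days; target: 27.
Art is on every critical path, so each day cut from Art cuts the finish by one (this holds down to a finish of 27).
Need 28 − 27 = 1 day off Art → Art becomes 4 days, finish becomes 27.

1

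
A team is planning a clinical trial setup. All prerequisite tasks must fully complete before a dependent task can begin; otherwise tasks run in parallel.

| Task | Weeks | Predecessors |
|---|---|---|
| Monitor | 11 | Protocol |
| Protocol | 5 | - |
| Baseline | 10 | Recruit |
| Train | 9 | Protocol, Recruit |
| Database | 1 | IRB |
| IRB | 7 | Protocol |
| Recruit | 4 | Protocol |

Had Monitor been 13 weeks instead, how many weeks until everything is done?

The binding path is Protocol→Recruit→Baseline = 5+4+10 = 19; finish at 19 weeks.
Monitor is off the critical path — its longest chain is 16 weeks, giving 3 of slack.
No other chain overtakes it, so the finish is 19 weeks.

19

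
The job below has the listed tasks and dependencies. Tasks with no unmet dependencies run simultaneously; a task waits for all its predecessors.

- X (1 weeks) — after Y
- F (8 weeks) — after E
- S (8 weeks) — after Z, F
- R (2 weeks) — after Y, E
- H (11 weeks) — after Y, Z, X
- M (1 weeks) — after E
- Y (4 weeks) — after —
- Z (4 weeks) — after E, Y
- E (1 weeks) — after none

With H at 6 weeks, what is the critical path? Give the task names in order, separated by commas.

The binding path is Y→Z→H = 4+4+11 = 19; finish at 19 weeks.
H lies on that path, so at 6 weeks the path becomes 14 weeks.
Now E→F→S = 1+8+8 = 17 is longest, so the finish becomes 17 weeks.

E, F, S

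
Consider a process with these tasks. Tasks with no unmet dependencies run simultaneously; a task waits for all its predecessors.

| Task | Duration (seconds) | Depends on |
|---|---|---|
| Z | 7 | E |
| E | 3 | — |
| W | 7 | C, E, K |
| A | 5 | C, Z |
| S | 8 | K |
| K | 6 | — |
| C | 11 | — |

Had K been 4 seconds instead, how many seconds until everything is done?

As given, the longest chain is C→W = 11+7 = 18, so the finish is 18 seconds.
K is off the critical path — its longest chain is 14 seconds, giving 4 of slack.
That remains the longest chain; total 18 seconds.

18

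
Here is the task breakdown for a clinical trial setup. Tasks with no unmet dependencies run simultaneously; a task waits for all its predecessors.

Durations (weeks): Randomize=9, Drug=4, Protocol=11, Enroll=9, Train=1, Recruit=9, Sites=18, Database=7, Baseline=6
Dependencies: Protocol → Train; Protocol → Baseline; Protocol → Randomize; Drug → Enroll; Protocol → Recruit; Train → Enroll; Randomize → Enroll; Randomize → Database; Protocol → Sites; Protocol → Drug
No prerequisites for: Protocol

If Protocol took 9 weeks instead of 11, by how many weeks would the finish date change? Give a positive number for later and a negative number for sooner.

Baseline: Protocol→Sites = 11+18 = 29 → 29 weeks.
Since Protocol is critical, the -2 change carries straight to that chain (now 27 weeks).
No other chain overtakes it, so the finish is 27 weeks.
Change in finish: 27 − 29 = -2 weeks.

-2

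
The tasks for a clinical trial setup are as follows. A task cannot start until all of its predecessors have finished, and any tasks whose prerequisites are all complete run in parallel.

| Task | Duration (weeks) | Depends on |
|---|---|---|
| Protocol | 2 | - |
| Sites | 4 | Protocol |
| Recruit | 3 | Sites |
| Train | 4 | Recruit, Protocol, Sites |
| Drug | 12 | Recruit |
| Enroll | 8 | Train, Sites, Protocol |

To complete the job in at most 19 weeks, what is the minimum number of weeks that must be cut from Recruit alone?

Current finish: 21 weeks; target: 19.
Recruit is on every critical path, so each week cut from Recruit cuts the finish by one (this holds down to a finish of 19).
Need 21 − 19 = 2 weeks off Recruit → Recruit becomes 1 week, finish becomes 19.

2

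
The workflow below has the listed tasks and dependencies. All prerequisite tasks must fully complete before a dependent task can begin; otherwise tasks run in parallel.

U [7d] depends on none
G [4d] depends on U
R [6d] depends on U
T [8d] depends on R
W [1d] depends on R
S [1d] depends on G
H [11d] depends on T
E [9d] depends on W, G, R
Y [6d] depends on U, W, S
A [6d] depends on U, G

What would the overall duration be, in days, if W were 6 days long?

32

Actual critical path: U→R→T→H = 7+6+8+11 = 32 ⇒ 32 days.
W has 9 days of float (longest path through it is 23).
No other chain overtakes it, so the finish is 32 days.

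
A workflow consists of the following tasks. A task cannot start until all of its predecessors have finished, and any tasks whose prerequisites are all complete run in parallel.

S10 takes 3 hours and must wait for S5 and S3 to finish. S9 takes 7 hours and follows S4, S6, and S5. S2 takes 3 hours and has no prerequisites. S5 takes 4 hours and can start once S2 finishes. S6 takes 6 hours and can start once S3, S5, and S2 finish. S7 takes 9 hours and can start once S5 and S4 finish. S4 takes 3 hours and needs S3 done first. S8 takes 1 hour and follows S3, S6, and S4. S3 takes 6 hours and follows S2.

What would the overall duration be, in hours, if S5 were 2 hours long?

22

The binding path is S2→S3→S6→S9 = 3+6+6+7 = 22; finish at 22 hours.
S5 has 2 hours of float (longest path through it is 20).
The critical path is still S2→S3→S6→S9; finish is now 22 hours.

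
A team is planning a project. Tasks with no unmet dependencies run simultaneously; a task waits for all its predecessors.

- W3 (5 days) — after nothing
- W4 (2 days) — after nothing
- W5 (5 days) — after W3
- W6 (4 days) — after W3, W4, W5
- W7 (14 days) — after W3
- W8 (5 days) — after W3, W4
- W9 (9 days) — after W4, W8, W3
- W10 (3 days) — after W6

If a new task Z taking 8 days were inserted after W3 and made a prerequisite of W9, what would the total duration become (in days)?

22

Originally the project takes 19 days.
With Z inserted, W9 now waits for max(W4, W8, W3, Z).
New critical path: W3→Z→W9 = 5+8+9 = 22 ⇒ 22 days.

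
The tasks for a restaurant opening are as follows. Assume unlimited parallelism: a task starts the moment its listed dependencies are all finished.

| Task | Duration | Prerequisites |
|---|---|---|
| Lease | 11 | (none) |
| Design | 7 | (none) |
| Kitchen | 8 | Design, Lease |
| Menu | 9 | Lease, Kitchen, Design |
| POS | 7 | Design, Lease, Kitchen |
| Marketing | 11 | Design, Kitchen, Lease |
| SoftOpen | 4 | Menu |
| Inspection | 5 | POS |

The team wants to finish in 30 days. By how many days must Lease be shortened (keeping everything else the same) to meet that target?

2

Current finish: 32 days; target: 30.
Lease is on every critical path, so each day cut from Lease cuts the finish by one (this holds down to a finish of 28).
Need 32 − 30 = 2 days off Lease → Lease becomes 9 days, finish becomes 30.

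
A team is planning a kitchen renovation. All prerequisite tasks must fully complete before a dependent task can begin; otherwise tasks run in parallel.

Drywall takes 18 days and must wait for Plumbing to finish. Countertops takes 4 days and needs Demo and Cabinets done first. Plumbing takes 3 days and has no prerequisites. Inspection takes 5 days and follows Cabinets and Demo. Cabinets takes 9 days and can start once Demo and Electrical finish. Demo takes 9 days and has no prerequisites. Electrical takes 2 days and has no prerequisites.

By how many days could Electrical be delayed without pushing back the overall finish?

7

The longest chain is Demo→Cabinets→Inspection = 9+9+5 = 23; overall finish 23 days.
Electrical finishes as early as 2 and must finish by 9.
Slack of Electrical = 7 − 0 = 7 days.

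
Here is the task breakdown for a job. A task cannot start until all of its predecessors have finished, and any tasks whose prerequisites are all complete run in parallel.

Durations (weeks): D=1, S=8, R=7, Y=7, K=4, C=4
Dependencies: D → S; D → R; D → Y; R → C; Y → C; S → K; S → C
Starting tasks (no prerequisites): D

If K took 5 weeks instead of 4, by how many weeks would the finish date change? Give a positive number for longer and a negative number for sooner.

1

Actual critical path: D→S→K = 1+8+4 = 13 ⇒ 13 weeks.
K is on the critical path; changing it to 5 makes that path 14 weeks.
The critical path is still D→S→K; finish is now 14 weeks.
Change in finish: 14 − 13 = +1 weeks.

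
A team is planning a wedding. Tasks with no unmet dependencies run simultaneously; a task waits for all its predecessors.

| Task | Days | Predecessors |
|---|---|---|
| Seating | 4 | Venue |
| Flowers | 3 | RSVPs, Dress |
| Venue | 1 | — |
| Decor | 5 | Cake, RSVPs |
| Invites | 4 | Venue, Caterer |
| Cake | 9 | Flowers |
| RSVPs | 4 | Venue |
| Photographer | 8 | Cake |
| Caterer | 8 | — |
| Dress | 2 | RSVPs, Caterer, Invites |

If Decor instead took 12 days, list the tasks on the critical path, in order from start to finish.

Baseline: Caterer→Invites→Dress→Flowers→Cake→Photographer = 8+4+2+3+9+8 = 34 → 34 days.
Decor is off the critical path — its longest chain is 31 days, giving 3 of slack.
Now Caterer→Invites→Dress→Flowers→Cake→Decor = 8+4+2+3+9+12 = 38 is longest, so the finish becomes 38 days.

Caterer, Invites, Dress, Flowers, Cake, Decor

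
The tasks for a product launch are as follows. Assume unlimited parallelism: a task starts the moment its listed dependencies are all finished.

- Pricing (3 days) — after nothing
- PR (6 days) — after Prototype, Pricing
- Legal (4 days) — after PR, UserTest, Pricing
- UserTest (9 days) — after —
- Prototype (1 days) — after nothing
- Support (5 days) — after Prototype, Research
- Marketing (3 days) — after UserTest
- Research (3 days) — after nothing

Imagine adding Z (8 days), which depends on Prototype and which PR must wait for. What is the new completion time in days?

19

Originally the schedule takes 13 days.
With Z inserted, PR now waits for max(Prototype, Pricing, Z).
New critical path: Prototype→Z→PR→Legal = 1+8+6+4 = 19 ⇒ 19 days.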